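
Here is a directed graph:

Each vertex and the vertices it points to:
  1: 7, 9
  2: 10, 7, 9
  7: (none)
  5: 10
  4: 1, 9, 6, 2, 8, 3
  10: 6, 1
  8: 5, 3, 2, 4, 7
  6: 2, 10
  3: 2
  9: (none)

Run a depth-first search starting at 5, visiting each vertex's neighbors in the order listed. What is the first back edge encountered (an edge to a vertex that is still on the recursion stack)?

2→10

DFS from 5 (visiting each vertex's neighbors in the order listed); mark gray on enter, black on exit:
5 gray
  10 gray
    6 gray
      2 gray
        2→10: 10 is gray → back edge
First back edge: 2 → 10.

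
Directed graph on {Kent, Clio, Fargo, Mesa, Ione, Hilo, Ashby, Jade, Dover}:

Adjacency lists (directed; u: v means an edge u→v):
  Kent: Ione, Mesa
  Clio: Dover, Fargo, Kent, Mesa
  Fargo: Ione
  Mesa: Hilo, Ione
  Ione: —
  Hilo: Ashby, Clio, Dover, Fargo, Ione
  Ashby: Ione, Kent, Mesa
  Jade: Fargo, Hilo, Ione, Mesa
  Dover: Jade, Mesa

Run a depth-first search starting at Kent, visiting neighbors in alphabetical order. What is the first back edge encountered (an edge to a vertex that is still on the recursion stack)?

Ashby→Kent

DFS from Kent (visiting neighbors in alphabetical order); mark gray on enter, black on exit:
Kent gray
  Ione gray
  Ione black
  Mesa gray
    Hilo gray
      Ashby gray
        Ashby→Ione: Ione black — skip
        Ashby→Kent: Kent is gray → back edge
First back edge: Ashby → Kent.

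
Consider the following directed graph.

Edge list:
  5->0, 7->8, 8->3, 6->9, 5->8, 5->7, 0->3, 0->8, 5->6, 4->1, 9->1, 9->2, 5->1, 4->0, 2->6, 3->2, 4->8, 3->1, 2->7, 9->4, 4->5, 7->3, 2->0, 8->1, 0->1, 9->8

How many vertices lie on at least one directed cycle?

A vertex is on a directed cycle iff it belongs to a strongly connected component of size ≥ 2 (or has a self-loop).
The vertices on cycles are {0, 2, 3, 4, 5, 6, 7, 8, 9} — 9 in total.

9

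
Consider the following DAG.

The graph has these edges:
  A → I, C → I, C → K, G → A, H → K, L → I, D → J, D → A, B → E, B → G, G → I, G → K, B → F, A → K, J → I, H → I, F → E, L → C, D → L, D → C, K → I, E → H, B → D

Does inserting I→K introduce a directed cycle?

Adding I→K creates a cycle iff K can already reach I.
Path from K: K → I.
So K → … → I → K is a cycle.

Yes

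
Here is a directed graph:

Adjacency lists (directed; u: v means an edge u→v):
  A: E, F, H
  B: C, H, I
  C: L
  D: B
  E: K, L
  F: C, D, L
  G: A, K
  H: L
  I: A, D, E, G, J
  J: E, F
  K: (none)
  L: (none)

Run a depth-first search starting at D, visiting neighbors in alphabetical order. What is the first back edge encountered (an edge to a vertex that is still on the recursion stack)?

DFS from D (visiting neighbors in alphabetical order); mark gray on enter, black on exit:
D gray
  B gray
    C gray
      L gray
      L black
    C black
    H gray
      H→L: L black — skip
    H black
    I gray
      A gray
        E gray
          K gray
          K black
          E→L: L black — skip
        E black
        F gray
          F→C: C black — skip
          F→D: D is gray → back edge
First back edge: F → D.

F->D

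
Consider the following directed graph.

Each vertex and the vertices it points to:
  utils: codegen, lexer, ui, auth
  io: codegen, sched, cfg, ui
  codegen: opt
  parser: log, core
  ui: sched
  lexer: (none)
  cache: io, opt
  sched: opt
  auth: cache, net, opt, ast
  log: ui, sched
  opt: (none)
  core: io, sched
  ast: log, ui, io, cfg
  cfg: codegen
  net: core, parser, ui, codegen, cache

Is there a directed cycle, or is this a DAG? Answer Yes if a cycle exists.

DFS with white/gray/black marking, starting from utils:
utils gray
  codegen gray
    opt gray
    opt black
  codegen black
  lexer gray
  lexer black
  ui gray
    sched gray
      sched→opt: opt black — skip
    sched black
  ui black
  auth gray
    cache gray
      io gray
        io→codegen: codegen black — skip
        io→sched: sched black — skip
        cfg gray
          cfg→codegen: codegen black — skip
        cfg black
        io→ui: ui black — skip
      io black
      cache→opt: opt black — skip
    cache black
    net gray
      core gray
        core→io: io black — skip
        core→sched: sched black — skip
      core black
      parser gray
        log gray
          log→ui: ui black — skip
          log→sched: sched black — skip
        log black
        parser→core: core black — skip
      parser black
      net→ui: ui black — skip
      net→codegen: codegen black — skip
      net→cache: cache black — skip
    net black
    auth→opt: opt black — skip
    ast gray
      ast→log: log black — skip
      ast→ui: ui black — skip
      ast→io: io black — skip
      ast→cfg: cfg black — skip
    ast black
  auth black
utils black
Every edge goes to a white or black vertex — no back edge, so the graph is acyclic.

No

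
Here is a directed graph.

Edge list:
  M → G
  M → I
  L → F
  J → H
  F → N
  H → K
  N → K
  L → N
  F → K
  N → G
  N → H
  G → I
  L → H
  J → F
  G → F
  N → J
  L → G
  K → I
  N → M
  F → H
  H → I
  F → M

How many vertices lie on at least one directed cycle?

5

A vertex is on a directed cycle iff it belongs to a strongly connected component of size ≥ 2 (or has a self-loop).
The vertices on cycles are {F, G, J, M, N} — 5 in total.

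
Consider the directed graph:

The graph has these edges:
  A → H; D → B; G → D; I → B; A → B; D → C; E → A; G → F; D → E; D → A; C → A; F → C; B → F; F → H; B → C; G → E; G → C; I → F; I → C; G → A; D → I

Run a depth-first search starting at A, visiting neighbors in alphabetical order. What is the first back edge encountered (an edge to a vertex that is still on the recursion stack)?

DFS from A (visiting neighbors in alphabetical order); mark gray on enter, black on exit:
A gray
  B gray
    C gray
      C→A: A is gray → back edge
First back edge: C → A.

C->A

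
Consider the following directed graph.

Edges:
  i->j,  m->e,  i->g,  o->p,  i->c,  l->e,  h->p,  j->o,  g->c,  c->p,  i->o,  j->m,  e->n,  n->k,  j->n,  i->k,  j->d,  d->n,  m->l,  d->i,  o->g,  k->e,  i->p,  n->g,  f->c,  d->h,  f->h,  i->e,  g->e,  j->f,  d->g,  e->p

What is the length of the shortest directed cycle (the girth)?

3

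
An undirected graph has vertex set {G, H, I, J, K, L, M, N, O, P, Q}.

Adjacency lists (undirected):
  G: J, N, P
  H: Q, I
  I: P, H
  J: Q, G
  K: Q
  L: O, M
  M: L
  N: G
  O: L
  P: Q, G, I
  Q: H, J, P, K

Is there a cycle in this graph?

Yes

DFS, tracking each vertex's parent; an edge to a visited non-parent vertex closes a cycle.
Start from Q:
visit Q (parent –)
  visit H (parent Q)
    H–Q: parent, skip
    visit I (parent H)
      visit P (parent I)
        P–Q: Q visited and ≠ parent → cycle
Cycle: Q – H – I – P – Q.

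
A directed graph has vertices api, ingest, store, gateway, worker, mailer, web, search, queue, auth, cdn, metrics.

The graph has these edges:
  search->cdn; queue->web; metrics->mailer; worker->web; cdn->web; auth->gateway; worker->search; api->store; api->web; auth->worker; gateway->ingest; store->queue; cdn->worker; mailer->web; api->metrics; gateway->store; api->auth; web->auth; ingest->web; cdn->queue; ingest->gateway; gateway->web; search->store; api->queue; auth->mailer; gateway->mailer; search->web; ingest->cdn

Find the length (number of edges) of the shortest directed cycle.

2

For each vertex v, BFS finds the shortest path from v back to v.
The shortest such closed walk is gateway → ingest → gateway, length 2.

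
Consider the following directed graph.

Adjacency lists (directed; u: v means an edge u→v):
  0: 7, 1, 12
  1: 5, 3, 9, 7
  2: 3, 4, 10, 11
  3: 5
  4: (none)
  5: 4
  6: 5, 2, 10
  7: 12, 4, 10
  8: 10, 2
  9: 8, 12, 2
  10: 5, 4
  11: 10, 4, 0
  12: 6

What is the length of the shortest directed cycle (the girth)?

5

For each vertex v, BFS finds the shortest path from v back to v.
The shortest such closed walk is 0 → 1 → 9 → 2 → 11 → 0, length 5.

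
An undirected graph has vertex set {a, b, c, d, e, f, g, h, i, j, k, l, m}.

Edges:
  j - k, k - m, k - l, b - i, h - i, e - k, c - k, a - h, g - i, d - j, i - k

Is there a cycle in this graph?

No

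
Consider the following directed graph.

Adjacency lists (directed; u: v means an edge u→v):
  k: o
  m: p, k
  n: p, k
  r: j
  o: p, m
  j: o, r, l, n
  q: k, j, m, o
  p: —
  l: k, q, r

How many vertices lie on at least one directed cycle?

A vertex is on a directed cycle iff it belongs to a strongly connected component of size ≥ 2 (or has a self-loop).
The vertices on cycles are {j, k, l, m, o, q, r} — 7 in total.

7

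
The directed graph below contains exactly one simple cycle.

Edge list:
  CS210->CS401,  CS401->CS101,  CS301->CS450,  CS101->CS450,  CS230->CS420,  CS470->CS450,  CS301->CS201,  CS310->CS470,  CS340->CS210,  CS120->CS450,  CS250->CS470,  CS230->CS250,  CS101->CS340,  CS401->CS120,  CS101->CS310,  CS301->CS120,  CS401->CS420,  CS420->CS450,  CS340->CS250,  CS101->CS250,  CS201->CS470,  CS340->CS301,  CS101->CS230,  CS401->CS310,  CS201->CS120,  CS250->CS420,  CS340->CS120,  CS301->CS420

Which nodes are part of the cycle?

CS101, CS210, CS340, CS401

DFS with gray/black marking from CS101:
CS101 gray
  CS250 gray
    CS420 gray
      CS450 gray
      CS450 black
    CS420 black
    CS470 gray
      CS470→CS450: CS450 black — skip
    CS470 black
  CS250 black
  CS340 gray
    CS340→CS250: CS250 black — skip
    CS120 gray
      CS120→CS450: CS450 black — skip
    CS120 black
    CS210 gray
      CS401 gray
        CS401→CS101: CS101 is gray → back edge
Back edge closes the cycle CS101 → CS340 → CS210 → CS401 → CS101; its vertices are {CS101, CS210, CS340, CS401}.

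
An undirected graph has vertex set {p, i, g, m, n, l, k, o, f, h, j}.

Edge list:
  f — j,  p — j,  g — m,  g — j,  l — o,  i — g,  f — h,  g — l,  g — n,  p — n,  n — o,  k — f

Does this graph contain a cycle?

Yes

DFS, tracking each vertex's parent; an edge to a visited non-parent vertex closes a cycle.
Start from m:
visit m (parent –)
  visit g (parent m)
    visit n (parent g)
      n–g: parent, skip
      visit p (parent n)
        p–n: parent, skip
        visit j (parent p)
          j–p: parent, skip
          visit f (parent j)
            f–j: parent, skip
            visit k (parent f)
              k–f: parent, skip
            visit h (parent f)
              h–f: parent, skip
          j–g: g visited and ≠ parent → cycle
Cycle: g – n – p – j – g.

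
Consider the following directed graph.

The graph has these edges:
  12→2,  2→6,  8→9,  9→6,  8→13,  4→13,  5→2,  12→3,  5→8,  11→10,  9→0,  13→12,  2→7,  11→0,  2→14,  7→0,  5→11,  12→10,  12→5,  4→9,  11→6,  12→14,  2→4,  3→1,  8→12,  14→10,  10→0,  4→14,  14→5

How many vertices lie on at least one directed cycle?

7

A vertex is on a directed cycle iff it belongs to a strongly connected component of size ≥ 2 (or has a self-loop).
The vertices on cycles are {2, 4, 5, 8, 12, 13, 14} — 7 in total.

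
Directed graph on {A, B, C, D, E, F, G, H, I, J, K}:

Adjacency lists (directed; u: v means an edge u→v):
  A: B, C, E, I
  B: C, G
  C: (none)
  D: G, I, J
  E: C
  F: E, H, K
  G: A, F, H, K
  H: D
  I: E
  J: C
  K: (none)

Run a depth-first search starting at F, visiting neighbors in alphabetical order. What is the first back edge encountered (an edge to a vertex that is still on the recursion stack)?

DFS from F (visiting neighbors in alphabetical order); mark gray on enter, black on exit:
F gray
  E gray
    C gray
    C black
  E black
  H gray
    D gray
      G gray
        A gray
          B gray
            B→C: C black — skip
            B→G: G is gray → back edge
First back edge: B → G.

B→G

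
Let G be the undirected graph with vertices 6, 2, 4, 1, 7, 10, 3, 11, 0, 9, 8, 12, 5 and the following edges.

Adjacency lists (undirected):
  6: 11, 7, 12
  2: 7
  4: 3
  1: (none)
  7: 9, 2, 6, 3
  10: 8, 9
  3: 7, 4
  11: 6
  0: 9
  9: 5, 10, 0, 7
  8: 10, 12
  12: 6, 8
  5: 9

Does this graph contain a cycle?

DFS, tracking each vertex's parent; an edge to a visited non-parent vertex closes a cycle.
Start from 10:
visit 10 (parent –)
  visit 8 (parent 10)
    8–10: parent, skip
    visit 12 (parent 8)
      visit 6 (parent 12)
        visit 11 (parent 6)
          11–6: parent, skip
        visit 7 (parent 6)
          visit 9 (parent 7)
            visit 5 (parent 9)
              5–9: parent, skip
            9–10: 10 visited and ≠ parent → cycle
Cycle: 10 – 8 – 12 – 6 – 7 – 9 – 10.

Yes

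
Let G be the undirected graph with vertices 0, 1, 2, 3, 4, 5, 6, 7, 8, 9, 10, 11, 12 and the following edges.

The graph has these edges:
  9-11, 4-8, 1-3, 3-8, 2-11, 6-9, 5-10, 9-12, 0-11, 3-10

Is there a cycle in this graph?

No

DFS, tracking each vertex's parent; an edge to a visited non-parent vertex closes a cycle.
Start from 8:
visit 8 (parent –)
  visit 4 (parent 8)
    4–8: parent, skip
  visit 3 (parent 8)
    3–8: parent, skip
    visit 1 (parent 3)
      1–3: parent, skip
    visit 10 (parent 3)
      visit 5 (parent 10)
        5–10: parent, skip
      10–3: parent, skip
visit 0 (parent –)
  visit 11 (parent 0)
    11–0: parent, skip
    visit 9 (parent 11)
      9–11: parent, skip
      visit 6 (parent 9)
        6–9: parent, skip
      visit 12 (parent 9)
        12–9: parent, skip
    visit 2 (parent 11)
      2–11: parent, skip
visit 7 (parent –)
No non-parent visited neighbor found — the graph is a forest.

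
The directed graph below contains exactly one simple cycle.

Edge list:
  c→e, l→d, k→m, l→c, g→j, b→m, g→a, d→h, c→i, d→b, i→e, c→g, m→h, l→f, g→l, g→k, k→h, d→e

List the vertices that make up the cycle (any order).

c, g, l

DFS with gray/black marking from g:
g gray
  j gray
  j black
  l gray
    d gray
      h gray
      h black
      e gray
      e black
      b gray
        m gray
          m→h: h black — skip
        m black
      b black
    d black
    c gray
      i gray
        i→e: e black — skip
      i black
      c→g: g is gray → back edge
Back edge closes the cycle g → l → c → g; its vertices are {c, g, l}.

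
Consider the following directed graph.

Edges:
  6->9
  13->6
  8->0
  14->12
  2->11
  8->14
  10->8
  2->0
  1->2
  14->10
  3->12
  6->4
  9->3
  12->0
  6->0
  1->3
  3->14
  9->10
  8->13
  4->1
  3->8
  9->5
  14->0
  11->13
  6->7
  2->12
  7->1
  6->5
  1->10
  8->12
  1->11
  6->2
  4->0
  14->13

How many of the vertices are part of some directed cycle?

12

A vertex is on a directed cycle iff it belongs to a strongly connected component of size ≥ 2 (or has a self-loop).
The vertices on cycles are {1, 2, 3, 4, 6, 7, 8, 9, 10, 11, 13, 14} — 12 in total.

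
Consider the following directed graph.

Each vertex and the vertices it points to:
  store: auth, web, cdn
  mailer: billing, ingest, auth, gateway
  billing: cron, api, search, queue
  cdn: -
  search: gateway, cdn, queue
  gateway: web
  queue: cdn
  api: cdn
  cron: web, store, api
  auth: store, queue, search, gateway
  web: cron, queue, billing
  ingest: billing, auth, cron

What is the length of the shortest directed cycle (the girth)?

For each vertex v, BFS finds the shortest path from v back to v.
The shortest such closed walk is auth → store → auth, length 2.

2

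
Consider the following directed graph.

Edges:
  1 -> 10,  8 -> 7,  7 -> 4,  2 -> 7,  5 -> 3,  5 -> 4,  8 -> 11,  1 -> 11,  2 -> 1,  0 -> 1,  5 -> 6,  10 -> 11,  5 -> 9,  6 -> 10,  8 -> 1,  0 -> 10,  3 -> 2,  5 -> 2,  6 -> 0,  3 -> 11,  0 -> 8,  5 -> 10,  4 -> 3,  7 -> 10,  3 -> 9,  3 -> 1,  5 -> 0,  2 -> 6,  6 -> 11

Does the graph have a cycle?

DFS with white/gray/black marking, starting from 1:
1 gray
  11 gray
  11 black
  10 gray
    10→11: 11 black — skip
  10 black
1 black
3 gray
  3→11: 11 black — skip
  3→1: 1 black — skip
  2 gray
    7 gray
      4 gray
        4→3: 3 is gray → back edge
Back edge found, so a cycle exists: 3 → 2 → 7 → 4 → 3.

Yes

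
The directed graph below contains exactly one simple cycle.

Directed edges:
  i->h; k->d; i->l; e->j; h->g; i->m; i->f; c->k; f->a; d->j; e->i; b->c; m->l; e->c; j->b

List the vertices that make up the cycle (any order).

b, c, d, j, k

DFS with gray/black marking from c:
c gray
  k gray
    d gray
      j gray
        b gray
          b→c: c is gray → back edge
Back edge closes the cycle c → k → d → j → b → c; its vertices are {b, c, d, j, k}.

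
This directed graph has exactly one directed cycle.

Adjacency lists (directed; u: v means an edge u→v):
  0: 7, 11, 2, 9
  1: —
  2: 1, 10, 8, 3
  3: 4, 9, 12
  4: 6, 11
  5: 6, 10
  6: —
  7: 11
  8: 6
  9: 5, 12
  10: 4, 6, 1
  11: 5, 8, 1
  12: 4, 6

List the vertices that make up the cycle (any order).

4, 5, 10, 11

DFS with gray/black marking from 11:
11 gray
  5 gray
    6 gray
    6 black
    10 gray
      4 gray
        4→6: 6 black — skip
        4→11: 11 is gray → back edge
Back edge closes the cycle 11 → 5 → 10 → 4 → 11; its vertices are {4, 5, 10, 11}.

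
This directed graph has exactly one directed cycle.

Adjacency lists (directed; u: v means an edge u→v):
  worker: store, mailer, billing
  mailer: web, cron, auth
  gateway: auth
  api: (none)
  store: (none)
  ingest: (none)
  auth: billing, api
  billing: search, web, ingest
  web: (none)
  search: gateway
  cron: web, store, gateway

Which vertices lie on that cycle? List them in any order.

DFS with gray/black marking from auth:
auth gray
  billing gray
    search gray
      gateway gray
        gateway→auth: auth is gray → back edge
Back edge closes the cycle auth → billing → search → gateway → auth; its vertices are {auth, search, billing, gateway}.

auth, search, billing, gateway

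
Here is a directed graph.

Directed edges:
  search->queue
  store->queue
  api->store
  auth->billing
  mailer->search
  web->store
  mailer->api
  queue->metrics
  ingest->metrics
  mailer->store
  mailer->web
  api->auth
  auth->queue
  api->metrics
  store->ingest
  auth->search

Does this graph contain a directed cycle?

No

DFS with white/gray/black marking, starting from api:
api gray
  metrics gray
  metrics black
  store gray
    ingest gray
      ingest→metrics: metrics black — skip
    ingest black
    queue gray
      queue→metrics: metrics black — skip
    queue black
  store black
  auth gray
    billing gray
    billing black
    search gray
      search→queue: queue black — skip
    search black
    auth→queue: queue black — skip
  auth black
api black
web gray
  web→store: store black — skip
web black
mailer gray
  mailer→search: search black — skip
  mailer→store: store black — skip
  mailer→api: api black — skip
  mailer→web: web black — skip
mailer black
Every edge goes to a white or black vertex — no back edge, so the graph is acyclic.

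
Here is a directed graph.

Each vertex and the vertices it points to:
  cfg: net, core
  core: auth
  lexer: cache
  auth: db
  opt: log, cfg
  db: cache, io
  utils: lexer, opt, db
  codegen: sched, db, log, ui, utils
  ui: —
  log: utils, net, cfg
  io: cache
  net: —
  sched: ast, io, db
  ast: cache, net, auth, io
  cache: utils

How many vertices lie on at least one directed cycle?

A vertex is on a directed cycle iff it belongs to a strongly connected component of size ≥ 2 (or has a self-loop).
The vertices on cycles are {db, io, cfg, log, opt, auth, core, cache, lexer, utils} — 10 in total.

10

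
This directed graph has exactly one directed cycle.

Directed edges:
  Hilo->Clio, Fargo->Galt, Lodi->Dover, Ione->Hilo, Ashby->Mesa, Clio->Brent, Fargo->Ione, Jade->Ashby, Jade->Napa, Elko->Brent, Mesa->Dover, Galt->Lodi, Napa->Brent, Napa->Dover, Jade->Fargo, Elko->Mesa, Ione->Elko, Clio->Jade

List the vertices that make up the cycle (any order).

DFS with gray/black marking from Jade:
Jade gray
  Ashby gray
    Mesa gray
      Dover gray
      Dover black
    Mesa black
  Ashby black
  Fargo gray
    Ione gray
      Hilo gray
        Clio gray
          Clio→Jade: Jade is gray → back edge
Back edge closes the cycle Jade → Fargo → Ione → Hilo → Clio → Jade; its vertices are {Clio, Hilo, Ione, Jade, Fargo}.

Clio, Hilo, Ione, Jade, Fargo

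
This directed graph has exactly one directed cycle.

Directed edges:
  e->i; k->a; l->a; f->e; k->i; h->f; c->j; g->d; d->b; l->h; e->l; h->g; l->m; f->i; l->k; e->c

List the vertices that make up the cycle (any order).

e, f, h, l

DFS with gray/black marking from e:
e gray
  c gray
    j gray
    j black
  c black
  i gray
  i black
  l gray
    m gray
    m black
    h gray
      g gray
        d gray
          b gray
          b black
        d black
      g black
      f gray
        f→e: e is gray → back edge
Back edge closes the cycle e → l → h → f → e; its vertices are {e, f, h, l}.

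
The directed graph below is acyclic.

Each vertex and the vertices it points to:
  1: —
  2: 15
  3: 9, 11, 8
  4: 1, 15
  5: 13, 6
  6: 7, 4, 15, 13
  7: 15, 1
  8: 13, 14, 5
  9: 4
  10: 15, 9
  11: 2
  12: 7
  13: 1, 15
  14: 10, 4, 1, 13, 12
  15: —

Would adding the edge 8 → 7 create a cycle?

No

Adding 8→7 creates a cycle iff 7 can already reach 8.
Explore from 7: no path reaches 8. The graph stays acyclic.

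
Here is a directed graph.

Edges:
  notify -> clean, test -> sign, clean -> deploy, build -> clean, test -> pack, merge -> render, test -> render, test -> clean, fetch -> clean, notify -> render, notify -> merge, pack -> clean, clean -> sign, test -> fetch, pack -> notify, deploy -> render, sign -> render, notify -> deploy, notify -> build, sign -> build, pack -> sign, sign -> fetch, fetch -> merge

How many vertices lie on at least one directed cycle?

4

A vertex is on a directed cycle iff it belongs to a strongly connected component of size ≥ 2 (or has a self-loop).
The vertices on cycles are {sign, build, clean, fetch} — 4 in total.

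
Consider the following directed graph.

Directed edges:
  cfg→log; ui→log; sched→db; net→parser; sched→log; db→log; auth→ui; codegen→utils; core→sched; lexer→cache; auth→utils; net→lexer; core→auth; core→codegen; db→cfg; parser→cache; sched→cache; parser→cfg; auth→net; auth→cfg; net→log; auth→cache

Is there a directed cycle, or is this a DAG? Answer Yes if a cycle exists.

No

DFS with white/gray/black marking, starting from log:
log gray
log black
cfg gray
  cfg→log: log black — skip
cfg black
auth gray
  utils gray
  utils black
  auth→cfg: cfg black — skip
  ui gray
    ui→log: log black — skip
  ui black
  net gray
    parser gray
      parser→cfg: cfg black — skip
      cache gray
      cache black
    parser black
    net→log: log black — skip
    lexer gray
      lexer→cache: cache black — skip
    lexer black
  net black
  auth→cache: cache black — skip
auth black
codegen gray
  codegen→utils: utils black — skip
codegen black
core gray
  sched gray
    db gray
      db→cfg: cfg black — skip
      db→log: log black — skip
    db black
    sched→log: log black — skip
    sched→cache: cache black — skip
  sched black
  core→auth: auth black — skip
  core→codegen: codegen black — skip
core black
Every edge goes to a white or black vertex — no back edge, so the graph is acyclic.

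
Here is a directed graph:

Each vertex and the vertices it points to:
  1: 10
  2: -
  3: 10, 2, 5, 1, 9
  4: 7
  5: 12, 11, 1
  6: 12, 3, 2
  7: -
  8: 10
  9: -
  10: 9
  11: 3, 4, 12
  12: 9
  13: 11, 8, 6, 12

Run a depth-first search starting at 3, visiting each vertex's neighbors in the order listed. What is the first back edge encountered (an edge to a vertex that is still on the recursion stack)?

11->3

DFS from 3 (visiting each vertex's neighbors in the order listed); mark gray on enter, black on exit:
3 gray
  10 gray
    9 gray
    9 black
  10 black
  2 gray
  2 black
  5 gray
    12 gray
      12→9: 9 black — skip
    12 black
    11 gray
      11→3: 3 is gray → back edge
First back edge: 11 → 3.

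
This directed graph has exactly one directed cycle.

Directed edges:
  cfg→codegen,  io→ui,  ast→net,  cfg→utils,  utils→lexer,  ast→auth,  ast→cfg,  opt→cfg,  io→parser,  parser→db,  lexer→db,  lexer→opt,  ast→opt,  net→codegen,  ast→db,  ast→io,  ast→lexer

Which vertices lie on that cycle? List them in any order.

cfg, opt, lexer, utils

DFS with gray/black marking from lexer:
lexer gray
  db gray
  db black
  opt gray
    cfg gray
      codegen gray
      codegen black
      utils gray
        utils→lexer: lexer is gray → back edge
Back edge closes the cycle lexer → opt → cfg → utils → lexer; its vertices are {cfg, opt, lexer, utils}.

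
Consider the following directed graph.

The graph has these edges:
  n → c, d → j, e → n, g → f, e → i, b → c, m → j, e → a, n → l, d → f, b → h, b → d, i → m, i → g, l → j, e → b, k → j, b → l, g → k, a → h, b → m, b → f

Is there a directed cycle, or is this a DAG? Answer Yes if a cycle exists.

DFS with white/gray/black marking, starting from f:
f gray
f black
l gray
  j gray
  j black
l black
d gray
  d→j: j black — skip
  d→f: f black — skip
d black
b gray
  b→f: f black — skip
  b→d: d black — skip
  c gray
  c black
  h gray
  h black
  m gray
    m→j: j black — skip
  m black
  b→l: l black — skip
b black
k gray
  k→j: j black — skip
k black
a gray
  a→h: h black — skip
a black
i gray
  g gray
    g→f: f black — skip
    g→k: k black — skip
  g black
  i→m: m black — skip
i black
n gray
  n→l: l black — skip
  n→c: c black — skip
n black
e gray
  e→n: n black — skip
  e→b: b black — skip
  e→i: i black — skip
  e→a: a black — skip
e black
Every edge goes to a white or black vertex — no back edge, so the graph is acyclic.

No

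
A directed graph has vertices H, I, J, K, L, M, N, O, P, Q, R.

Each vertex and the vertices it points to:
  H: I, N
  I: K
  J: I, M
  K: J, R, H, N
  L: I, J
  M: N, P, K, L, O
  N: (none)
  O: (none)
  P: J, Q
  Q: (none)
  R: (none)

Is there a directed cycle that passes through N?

No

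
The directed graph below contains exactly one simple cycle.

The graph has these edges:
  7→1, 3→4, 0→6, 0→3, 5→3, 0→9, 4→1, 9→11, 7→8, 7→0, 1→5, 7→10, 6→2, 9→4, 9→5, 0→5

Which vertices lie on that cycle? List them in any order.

1, 3, 4, 5

DFS with gray/black marking from 5:
5 gray
  3 gray
    4 gray
      1 gray
        1→5: 5 is gray → back edge
Back edge closes the cycle 5 → 3 → 4 → 1 → 5; its vertices are {1, 3, 4, 5}.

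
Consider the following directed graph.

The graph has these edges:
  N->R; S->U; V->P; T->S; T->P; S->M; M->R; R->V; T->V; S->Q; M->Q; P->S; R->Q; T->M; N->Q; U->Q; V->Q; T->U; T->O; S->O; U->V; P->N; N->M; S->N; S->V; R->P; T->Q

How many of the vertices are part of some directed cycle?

7

A vertex is on a directed cycle iff it belongs to a strongly connected component of size ≥ 2 (or has a self-loop).
The vertices on cycles are {M, N, P, R, S, U, V} — 7 in total.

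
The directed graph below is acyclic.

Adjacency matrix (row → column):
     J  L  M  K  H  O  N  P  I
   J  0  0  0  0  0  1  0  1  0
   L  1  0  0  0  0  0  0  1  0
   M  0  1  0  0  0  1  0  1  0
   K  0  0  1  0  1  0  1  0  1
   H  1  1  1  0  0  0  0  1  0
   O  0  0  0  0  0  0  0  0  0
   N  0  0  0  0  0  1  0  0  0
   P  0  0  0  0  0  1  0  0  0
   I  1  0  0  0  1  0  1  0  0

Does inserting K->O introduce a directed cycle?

No

Adding K→O creates a cycle iff O can already reach K.
Explore from O: no path reaches K. The graph stays acyclic.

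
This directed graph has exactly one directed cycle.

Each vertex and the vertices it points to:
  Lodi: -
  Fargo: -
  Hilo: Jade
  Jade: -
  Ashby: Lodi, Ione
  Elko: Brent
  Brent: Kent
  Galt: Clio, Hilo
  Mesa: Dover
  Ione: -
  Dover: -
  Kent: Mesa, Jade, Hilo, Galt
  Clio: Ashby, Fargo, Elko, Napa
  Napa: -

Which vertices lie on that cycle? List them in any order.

Clio, Elko, Galt, Kent, Brent

DFS with gray/black marking from Kent:
Kent gray
  Mesa gray
    Dover gray
    Dover black
  Mesa black
  Jade gray
  Jade black
  Hilo gray
    Hilo→Jade: Jade black — skip
  Hilo black
  Galt gray
    Clio gray
      Ashby gray
        Lodi gray
        Lodi black
        Ione gray
        Ione black
      Ashby black
      Fargo gray
      Fargo black
      Elko gray
        Brent gray
          Brent→Kent: Kent is gray → back edge
Back edge closes the cycle Kent → Galt → Clio → Elko → Brent → Kent; its vertices are {Clio, Elko, Galt, Kent, Brent}.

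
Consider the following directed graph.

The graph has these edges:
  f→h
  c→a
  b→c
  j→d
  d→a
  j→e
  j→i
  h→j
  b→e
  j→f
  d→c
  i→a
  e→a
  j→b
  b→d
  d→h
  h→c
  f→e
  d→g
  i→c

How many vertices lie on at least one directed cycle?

5

A vertex is on a directed cycle iff it belongs to a strongly connected component of size ≥ 2 (or has a self-loop).
The vertices on cycles are {b, d, f, h, j} — 5 in total.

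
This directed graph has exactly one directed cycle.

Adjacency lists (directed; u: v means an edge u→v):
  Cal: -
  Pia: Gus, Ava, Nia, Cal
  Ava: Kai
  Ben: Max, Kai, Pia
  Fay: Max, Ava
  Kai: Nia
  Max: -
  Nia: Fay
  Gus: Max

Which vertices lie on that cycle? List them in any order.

Ava, Fay, Kai, Nia

DFS with gray/black marking from Kai:
Kai gray
  Nia gray
    Fay gray
      Max gray
      Max black
      Ava gray
        Ava→Kai: Kai is gray → back edge
Back edge closes the cycle Kai → Nia → Fay → Ava → Kai; its vertices are {Ava, Fay, Kai, Nia}.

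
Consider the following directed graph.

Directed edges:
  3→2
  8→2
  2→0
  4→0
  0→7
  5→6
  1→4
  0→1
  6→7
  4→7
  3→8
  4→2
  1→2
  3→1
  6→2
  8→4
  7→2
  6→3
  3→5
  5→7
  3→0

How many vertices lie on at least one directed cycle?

A vertex is on a directed cycle iff it belongs to a strongly connected component of size ≥ 2 (or has a self-loop).
The vertices on cycles are {0, 1, 2, 3, 4, 5, 6, 7} — 8 in total.

8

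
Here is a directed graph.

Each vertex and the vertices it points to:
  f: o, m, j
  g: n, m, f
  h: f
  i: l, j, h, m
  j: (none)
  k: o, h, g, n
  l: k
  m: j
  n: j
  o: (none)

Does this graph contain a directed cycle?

DFS with white/gray/black marking, starting from o:
o gray
o black
f gray
  f→o: o black — skip
  m gray
    j gray
    j black
  m black
  f→j: j black — skip
f black
g gray
  n gray
    n→j: j black — skip
  n black
  g→m: m black — skip
  g→f: f black — skip
g black
h gray
  h→f: f black — skip
h black
i gray
  l gray
    k gray
      k→o: o black — skip
      k→h: h black — skip
      k→g: g black — skip
      k→n: n black — skip
    k black
  l black
  i→j: j black — skip
  i→h: h black — skip
  i→m: m black — skip
i black
Every edge goes to a white or black vertex — no back edge, so the graph is acyclic.

No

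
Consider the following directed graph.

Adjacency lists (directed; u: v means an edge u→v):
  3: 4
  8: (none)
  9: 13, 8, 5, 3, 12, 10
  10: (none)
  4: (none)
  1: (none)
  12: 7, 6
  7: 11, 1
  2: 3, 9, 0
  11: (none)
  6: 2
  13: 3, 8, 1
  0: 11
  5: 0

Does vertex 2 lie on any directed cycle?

2 is on a cycle iff 2 can reach itself via ≥1 edge.
2 → 9 → 12 → 6 → 2 — yes.

Yes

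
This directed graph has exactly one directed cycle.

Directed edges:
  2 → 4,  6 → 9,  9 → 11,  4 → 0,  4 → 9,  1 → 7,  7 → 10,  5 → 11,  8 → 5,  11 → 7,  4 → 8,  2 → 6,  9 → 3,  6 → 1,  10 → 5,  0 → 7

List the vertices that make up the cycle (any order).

5, 7, 10, 11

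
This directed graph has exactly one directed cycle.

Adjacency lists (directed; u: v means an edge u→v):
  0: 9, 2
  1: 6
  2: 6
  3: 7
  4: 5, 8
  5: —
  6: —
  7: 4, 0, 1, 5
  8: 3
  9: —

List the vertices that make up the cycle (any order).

3, 4, 7, 8

DFS with gray/black marking from 8:
8 gray
  3 gray
    7 gray
      4 gray
        5 gray
        5 black
        4→8: 8 is gray → back edge
Back edge closes the cycle 8 → 3 → 7 → 4 → 8; its vertices are {3, 4, 7, 8}.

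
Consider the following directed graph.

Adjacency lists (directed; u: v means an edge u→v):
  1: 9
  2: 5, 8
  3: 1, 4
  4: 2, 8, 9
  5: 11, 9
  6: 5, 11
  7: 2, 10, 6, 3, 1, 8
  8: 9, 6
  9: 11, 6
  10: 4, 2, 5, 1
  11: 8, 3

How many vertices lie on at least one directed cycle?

9

A vertex is on a directed cycle iff it belongs to a strongly connected component of size ≥ 2 (or has a self-loop).
The vertices on cycles are {1, 2, 3, 4, 5, 6, 8, 9, 11} — 9 in total.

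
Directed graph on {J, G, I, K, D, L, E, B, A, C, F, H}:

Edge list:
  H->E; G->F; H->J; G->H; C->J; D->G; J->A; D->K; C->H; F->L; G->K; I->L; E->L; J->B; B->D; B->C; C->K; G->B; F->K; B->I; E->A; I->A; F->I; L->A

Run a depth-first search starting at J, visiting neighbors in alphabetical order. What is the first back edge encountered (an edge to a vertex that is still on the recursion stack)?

H→J

DFS from J (visiting neighbors in alphabetical order); mark gray on enter, black on exit:
J gray
  A gray
  A black
  B gray
    C gray
      H gray
        E gray
          E→A: A black — skip
          L gray
            L→A: A black — skip
          L black
        E black
        H→J: J is gray → back edge
First back edge: H → J.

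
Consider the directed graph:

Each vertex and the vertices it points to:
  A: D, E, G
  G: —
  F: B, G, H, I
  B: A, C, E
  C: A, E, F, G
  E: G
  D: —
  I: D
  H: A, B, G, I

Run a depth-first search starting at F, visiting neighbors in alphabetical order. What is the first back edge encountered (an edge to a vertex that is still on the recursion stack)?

C→F

DFS from F (visiting neighbors in alphabetical order); mark gray on enter, black on exit:
F gray
  B gray
    A gray
      D gray
      D black
      E gray
        G gray
        G black
      E black
      A→G: G black — skip
    A black
    C gray
      C→A: A black — skip
      C→E: E black — skip
      C→F: F is gray → back edge
First back edge: C → F.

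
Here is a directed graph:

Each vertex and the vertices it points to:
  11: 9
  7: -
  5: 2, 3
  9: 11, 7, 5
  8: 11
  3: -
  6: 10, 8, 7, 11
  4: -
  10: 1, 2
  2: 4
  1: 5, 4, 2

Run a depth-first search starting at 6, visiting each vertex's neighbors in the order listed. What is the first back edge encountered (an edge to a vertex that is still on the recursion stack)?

DFS from 6 (visiting each vertex's neighbors in the order listed); mark gray on enter, black on exit:
6 gray
  10 gray
    1 gray
      5 gray
        2 gray
          4 gray
          4 black
        2 black
        3 gray
        3 black
      5 black
      1→4: 4 black — skip
      1→2: 2 black — skip
    1 black
    10→2: 2 black — skip
  10 black
  8 gray
    11 gray
      9 gray
        9→11: 11 is gray → back edge
First back edge: 9 → 11.

9->11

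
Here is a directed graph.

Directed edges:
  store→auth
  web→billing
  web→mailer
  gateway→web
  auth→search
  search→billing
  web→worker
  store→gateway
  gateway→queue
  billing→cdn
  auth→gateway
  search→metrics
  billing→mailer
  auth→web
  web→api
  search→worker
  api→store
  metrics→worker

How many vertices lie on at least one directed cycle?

A vertex is on a directed cycle iff it belongs to a strongly connected component of size ≥ 2 (or has a self-loop).
The vertices on cycles are {api, web, auth, store, gateway} — 5 in total.

5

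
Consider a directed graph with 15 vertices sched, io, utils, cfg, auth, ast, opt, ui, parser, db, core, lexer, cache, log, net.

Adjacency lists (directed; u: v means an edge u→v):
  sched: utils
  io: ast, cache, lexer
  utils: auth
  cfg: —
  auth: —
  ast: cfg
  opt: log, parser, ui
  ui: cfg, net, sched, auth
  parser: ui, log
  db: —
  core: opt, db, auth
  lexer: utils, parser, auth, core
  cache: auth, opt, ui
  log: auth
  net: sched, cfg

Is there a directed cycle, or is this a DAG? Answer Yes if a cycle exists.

No

DFS with white/gray/black marking, starting from parser:
parser gray
  ui gray
    cfg gray
    cfg black
    net gray
      sched gray
        utils gray
          auth gray
          auth black
        utils black
      sched black
      net→cfg: cfg black — skip
    net black
    ui→sched: sched black — skip
    ui→auth: auth black — skip
  ui black
  log gray
    log→auth: auth black — skip
  log black
parser black
io gray
  ast gray
    ast→cfg: cfg black — skip
  ast black
  cache gray
    cache→auth: auth black — skip
    opt gray
      opt→log: log black — skip
      opt→parser: parser black — skip
      opt→ui: ui black — skip
    opt black
    cache→ui: ui black — skip
  cache black
  lexer gray
    lexer→utils: utils black — skip
    lexer→parser: parser black — skip
    lexer→auth: auth black — skip
    core gray
      core→opt: opt black — skip
      db gray
      db black
      core→auth: auth black — skip
    core black
  lexer black
io black
Every edge goes to a white or black vertex — no back edge, so the graph is acyclic.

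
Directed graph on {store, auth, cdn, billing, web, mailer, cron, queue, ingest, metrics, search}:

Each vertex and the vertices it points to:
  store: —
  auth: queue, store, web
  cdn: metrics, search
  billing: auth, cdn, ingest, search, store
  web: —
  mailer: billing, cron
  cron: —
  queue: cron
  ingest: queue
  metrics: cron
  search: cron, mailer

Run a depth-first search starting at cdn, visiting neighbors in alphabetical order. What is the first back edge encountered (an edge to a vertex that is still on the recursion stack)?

billing→cdn

DFS from cdn (visiting neighbors in alphabetical order); mark gray on enter, black on exit:
cdn gray
  metrics gray
    cron gray
    cron black
  metrics black
  search gray
    search→cron: cron black — skip
    mailer gray
      billing gray
        auth gray
          queue gray
            queue→cron: cron black — skip
          queue black
          store gray
          store black
          web gray
          web black
        auth black
        billing→cdn: cdn is gray → back edge
First back edge: billing → cdn.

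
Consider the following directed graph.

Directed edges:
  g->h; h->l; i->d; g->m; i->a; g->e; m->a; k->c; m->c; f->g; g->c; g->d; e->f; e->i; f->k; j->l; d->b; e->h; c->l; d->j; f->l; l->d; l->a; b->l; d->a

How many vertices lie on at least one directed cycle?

7

A vertex is on a directed cycle iff it belongs to a strongly connected component of size ≥ 2 (or has a self-loop).
The vertices on cycles are {b, d, e, f, g, j, l} — 7 in total.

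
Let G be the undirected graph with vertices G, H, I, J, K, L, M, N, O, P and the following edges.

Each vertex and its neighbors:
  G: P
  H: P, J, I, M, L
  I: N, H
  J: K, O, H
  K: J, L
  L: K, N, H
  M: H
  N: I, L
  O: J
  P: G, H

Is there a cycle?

DFS, tracking each vertex's parent; an edge to a visited non-parent vertex closes a cycle.
Start from I:
visit I (parent –)
  visit N (parent I)
    N–I: parent, skip
    visit L (parent N)
      visit K (parent L)
        visit J (parent K)
          J–K: parent, skip
          visit O (parent J)
            O–J: parent, skip
          visit H (parent J)
            visit P (parent H)
              visit G (parent P)
                G–P: parent, skip
              P–H: parent, skip
            H–J: parent, skip
            H–I: I visited and ≠ parent → cycle
Cycle: I – N – L – K – J – H – I.

Yes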